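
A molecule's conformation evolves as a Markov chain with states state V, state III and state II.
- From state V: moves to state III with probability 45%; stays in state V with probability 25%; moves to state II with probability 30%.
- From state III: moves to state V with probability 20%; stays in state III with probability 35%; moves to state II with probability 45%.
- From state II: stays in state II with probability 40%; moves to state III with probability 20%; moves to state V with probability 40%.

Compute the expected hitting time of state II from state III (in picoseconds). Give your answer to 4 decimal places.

Let t(s) be the expected number of picoseconds to first reach state II from state s, with t(state II) = 0. Conditioning on the first picosecond:
t(state V) = 1 + 0.25·t(state V) + 0.45·t(state III)
t(state III) = 1 + 0.2·t(state V) + 0.35·t(state III)
Solving: t(state V) = 2.7673, t(state III) = 2.3899.
Expected picoseconds from state III to state II: 2.3899.

2.3899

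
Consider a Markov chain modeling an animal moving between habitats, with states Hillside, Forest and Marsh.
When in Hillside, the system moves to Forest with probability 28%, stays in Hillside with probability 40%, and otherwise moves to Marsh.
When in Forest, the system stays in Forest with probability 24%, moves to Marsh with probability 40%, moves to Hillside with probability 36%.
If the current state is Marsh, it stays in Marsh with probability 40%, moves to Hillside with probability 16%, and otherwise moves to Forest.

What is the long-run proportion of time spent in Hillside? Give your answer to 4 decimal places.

0.2966

Let the stationary distribution be π with π = πP and π_1 + π_2 + π_3 = 1.
π_1 = 0.4·π_1 + 0.36·π_2 + 0.16·π_3
π_2 = 0.28·π_1 + 0.24·π_2 + 0.44·π_3
Solving with the normalization constraint gives π = (0.2966, 0.3271, 0.3763).
So the stationary probability of Hillside is 0.2966.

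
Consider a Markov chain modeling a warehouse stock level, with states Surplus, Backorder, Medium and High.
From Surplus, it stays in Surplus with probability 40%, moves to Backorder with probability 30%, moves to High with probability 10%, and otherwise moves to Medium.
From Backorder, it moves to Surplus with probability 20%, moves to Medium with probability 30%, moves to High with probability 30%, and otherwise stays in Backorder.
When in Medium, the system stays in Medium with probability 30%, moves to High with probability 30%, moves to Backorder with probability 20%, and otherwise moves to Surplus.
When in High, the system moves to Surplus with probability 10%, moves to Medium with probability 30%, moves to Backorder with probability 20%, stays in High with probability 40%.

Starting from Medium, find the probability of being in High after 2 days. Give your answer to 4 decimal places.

0.2900

Propagate the distribution vector 2 days from Medium.
After 0 days: (0.0000, 0.0000, 1.0000, 0.0000)
After 1 day: (0.2000, 0.2000, 0.3000, 0.3000)
After 2 days: (0.2100, 0.2200, 0.2800, 0.2900)
P(in High after 2 days) = 0.2900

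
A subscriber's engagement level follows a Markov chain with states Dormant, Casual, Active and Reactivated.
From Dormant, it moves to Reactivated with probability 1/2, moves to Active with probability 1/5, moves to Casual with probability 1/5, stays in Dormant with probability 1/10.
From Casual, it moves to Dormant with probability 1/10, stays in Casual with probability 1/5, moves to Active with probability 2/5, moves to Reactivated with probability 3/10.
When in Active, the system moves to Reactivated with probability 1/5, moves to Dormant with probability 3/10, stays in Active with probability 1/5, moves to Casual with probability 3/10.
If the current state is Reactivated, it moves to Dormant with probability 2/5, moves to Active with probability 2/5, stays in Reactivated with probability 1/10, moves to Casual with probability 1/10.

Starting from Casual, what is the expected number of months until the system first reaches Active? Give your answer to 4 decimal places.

Let t(s) be the expected number of months to first reach Active from state s, with t(Active) = 0. Conditioning on the first month:
t(Dormant) = 1 + 0.1·t(Dormant) + 0.2·t(Casual) + 0.5·t(Reactivated)
t(Casual) = 1 + 0.1·t(Dormant) + 0.2·t(Casual) + 0.3·t(Reactivated)
t(Reactivated) = 1 + 0.4·t(Dormant) + 0.1·t(Casual) + 0.1·t(Reactivated)
Solving: t(Dormant) = 3.3333, t(Casual) = 2.7536, t(Reactivated) = 2.8986.
Expected months from Casual to Active: 2.7536.

2.7536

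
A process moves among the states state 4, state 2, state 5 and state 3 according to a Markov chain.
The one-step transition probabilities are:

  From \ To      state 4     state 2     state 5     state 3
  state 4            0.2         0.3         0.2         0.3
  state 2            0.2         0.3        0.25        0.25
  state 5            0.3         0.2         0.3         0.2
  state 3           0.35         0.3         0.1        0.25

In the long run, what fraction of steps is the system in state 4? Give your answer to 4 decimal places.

0.2588

Let the stationary distribution be π with π = πP and π_1 + π_2 + π_3 + π_4 = 1.
π_1 = 0.2·π_1 + 0.2·π_2 + 0.3·π_3 + 0.35·π_4
π_2 = 0.3·π_1 + 0.3·π_2 + 0.2·π_3 + 0.3·π_4
π_3 = 0.2·π_1 + 0.25·π_2 + 0.3·π_3 + 0.1·π_4
Solving with the normalization constraint gives π = (0.2588, 0.2790, 0.2097, 0.2525).
So the stationary probability of state 4 is 0.2588.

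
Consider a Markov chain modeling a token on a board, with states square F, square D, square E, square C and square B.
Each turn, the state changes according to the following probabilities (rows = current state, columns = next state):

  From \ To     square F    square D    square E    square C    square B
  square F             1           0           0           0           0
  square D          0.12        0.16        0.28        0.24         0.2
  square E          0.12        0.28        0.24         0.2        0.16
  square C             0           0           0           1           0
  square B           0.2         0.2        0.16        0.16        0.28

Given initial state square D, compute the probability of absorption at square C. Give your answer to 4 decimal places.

0.6101

Let h(s) be the probability of absorption at square C starting from transient state s. Then h(square C) = 1 and h(square F) = 0. By first-step analysis:
h(square D) = 0.12·0 + 0.16·h(square D) + 0.28·h(square E) + 0.24·1 + 0.2·h(square B)
h(square E) = 0.12·0 + 0.28·h(square D) + 0.24·h(square E) + 0.2·1 + 0.16·h(square B)
h(square B) = 0.2·0 + 0.2·h(square D) + 0.16·h(square E) + 0.16·1 + 0.28·h(square B)
Solving: h(square D) = 0.6101, h(square E) = 0.5984, h(square B) = 0.5247.
Starting from square D, the probability is 0.6101.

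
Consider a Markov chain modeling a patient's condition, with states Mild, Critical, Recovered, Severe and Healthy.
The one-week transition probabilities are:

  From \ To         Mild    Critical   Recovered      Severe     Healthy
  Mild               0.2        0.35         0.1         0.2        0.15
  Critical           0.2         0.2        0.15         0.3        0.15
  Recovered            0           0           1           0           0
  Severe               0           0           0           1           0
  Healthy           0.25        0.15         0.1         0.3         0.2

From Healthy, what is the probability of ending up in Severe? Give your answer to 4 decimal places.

Let h(s) be the probability of absorption at Severe starting from transient state s. Then h(Severe) = 1 and h(Recovered) = 0. By first-step analysis:
h(Mild) = 0.2·h(Mild) + 0.35·h(Critical) + 0.1·0 + 0.2·1 + 0.15·h(Healthy)
h(Critical) = 0.2·h(Mild) + 0.2·h(Critical) + 0.15·0 + 0.3·1 + 0.15·h(Healthy)
h(Healthy) = 0.25·h(Mild) + 0.15·h(Critical) + 0.1·0 + 0.3·1 + 0.2·h(Healthy)
Solving: h(Mild) = 0.6814, h(Critical) = 0.6795, h(Healthy) = 0.7153.
Starting from Healthy, the probability is 0.7153.

0.7153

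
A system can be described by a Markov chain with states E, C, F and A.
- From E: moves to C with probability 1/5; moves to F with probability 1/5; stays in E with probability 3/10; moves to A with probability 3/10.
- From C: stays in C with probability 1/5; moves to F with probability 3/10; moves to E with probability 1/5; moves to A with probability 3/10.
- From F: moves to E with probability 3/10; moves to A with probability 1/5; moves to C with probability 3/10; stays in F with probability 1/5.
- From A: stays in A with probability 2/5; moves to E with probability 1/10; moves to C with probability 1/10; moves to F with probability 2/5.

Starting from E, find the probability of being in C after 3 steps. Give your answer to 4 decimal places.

0.1970

Propagate the distribution vector 3 steps from E.
After 0 steps: (1.0000, 0.0000, 0.0000, 0.0000)
After 1 step: (0.3000, 0.2000, 0.2000, 0.3000)
After 2 steps: (0.2200, 0.1900, 0.2800, 0.3100)
After 3 steps: (0.2190, 0.1970, 0.2810, 0.3030)
P(in C after 3 steps) = 0.1970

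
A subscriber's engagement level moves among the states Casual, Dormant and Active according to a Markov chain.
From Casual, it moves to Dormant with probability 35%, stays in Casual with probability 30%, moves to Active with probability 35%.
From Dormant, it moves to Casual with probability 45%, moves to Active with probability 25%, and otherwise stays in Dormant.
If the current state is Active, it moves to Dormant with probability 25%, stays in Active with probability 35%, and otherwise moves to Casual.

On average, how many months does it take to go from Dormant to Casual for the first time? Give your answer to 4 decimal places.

2.2930

Let t(s) be the expected number of months to first reach Casual from state s, with t(Casual) = 0. Conditioning on the first month:
t(Dormant) = 1 + 0.3·t(Dormant) + 0.25·t(Active)
t(Active) = 1 + 0.25·t(Dormant) + 0.35·t(Active)
Solving: t(Dormant) = 2.2930, t(Active) = 2.4204.
Expected months from Dormant to Casual: 2.2930.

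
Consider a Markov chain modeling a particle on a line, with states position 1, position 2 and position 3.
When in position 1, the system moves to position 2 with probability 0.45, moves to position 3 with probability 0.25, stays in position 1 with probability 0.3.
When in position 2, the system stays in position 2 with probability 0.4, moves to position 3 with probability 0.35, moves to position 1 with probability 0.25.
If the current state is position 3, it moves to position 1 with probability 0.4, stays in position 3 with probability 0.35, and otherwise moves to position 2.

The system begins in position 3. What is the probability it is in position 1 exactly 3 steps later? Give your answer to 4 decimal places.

Propagate the distribution vector 3 steps from position 3.
After 0 steps: (0.0000, 0.0000, 1.0000)
After 1 step: (0.4000, 0.2500, 0.3500)
After 2 steps: (0.3225, 0.3675, 0.3100)
After 3 steps: (0.3126, 0.3696, 0.3178)
P(in position 1 after 3 steps) = 0.3126

0.3126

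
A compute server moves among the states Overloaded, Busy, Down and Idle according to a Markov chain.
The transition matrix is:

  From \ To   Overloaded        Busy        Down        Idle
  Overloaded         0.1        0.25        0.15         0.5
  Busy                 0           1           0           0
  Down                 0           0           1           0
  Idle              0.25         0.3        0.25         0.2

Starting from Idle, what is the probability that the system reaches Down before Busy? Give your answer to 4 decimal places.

Let h(s) be the probability of absorption at Down starting from transient state s. Then h(Down) = 1 and h(Busy) = 0. By first-step analysis:
h(Overloaded) = 0.1·h(Overloaded) + 0.25·0 + 0.15·1 + 0.5·h(Idle)
h(Idle) = 0.25·h(Overloaded) + 0.3·0 + 0.25·1 + 0.2·h(Idle)
Solving: h(Overloaded) = 0.4118, h(Idle) = 0.4412.
Starting from Idle, the probability is 0.4412.

0.4412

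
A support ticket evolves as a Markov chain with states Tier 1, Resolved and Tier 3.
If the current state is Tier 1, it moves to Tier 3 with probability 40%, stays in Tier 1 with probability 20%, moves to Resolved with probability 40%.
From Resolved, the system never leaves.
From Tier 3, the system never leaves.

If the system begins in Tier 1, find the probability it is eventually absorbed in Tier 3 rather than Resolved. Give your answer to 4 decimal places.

Let h(s) be the probability of absorption at Tier 3 starting from transient state s. Then h(Tier 3) = 1 and h(Resolved) = 0. By first-step analysis:
h(Tier 1) = 0.2·h(Tier 1) + 0.4·0 + 0.4·1
Solving: h(Tier 1) = 0.5000.
Starting from Tier 1, the probability is 0.5000.

0.5000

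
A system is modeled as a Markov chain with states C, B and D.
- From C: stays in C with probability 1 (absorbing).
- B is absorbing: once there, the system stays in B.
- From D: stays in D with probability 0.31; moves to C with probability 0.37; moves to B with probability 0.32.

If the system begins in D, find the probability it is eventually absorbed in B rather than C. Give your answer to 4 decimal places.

0.4638

Let h(s) be the probability of absorption at B starting from transient state s. Then h(B) = 1 and h(C) = 0. By first-step analysis:
h(D) = 0.37·0 + 0.32·1 + 0.31·h(D)
Solving: h(D) = 0.4638.
Starting from D, the probability is 0.4638.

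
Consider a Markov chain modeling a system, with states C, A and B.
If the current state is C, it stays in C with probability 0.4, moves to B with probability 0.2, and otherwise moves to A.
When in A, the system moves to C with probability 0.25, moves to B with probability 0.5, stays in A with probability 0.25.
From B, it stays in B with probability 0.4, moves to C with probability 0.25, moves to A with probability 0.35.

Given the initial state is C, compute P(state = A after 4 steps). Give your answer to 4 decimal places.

0.3316

Propagate the distribution vector 4 steps from C.
After 0 steps: (1.0000, 0.0000, 0.0000)
After 1 step: (0.4000, 0.4000, 0.2000)
After 2 steps: (0.3100, 0.3300, 0.3600)
After 3 steps: (0.2965, 0.3325, 0.3710)
After 4 steps: (0.2945, 0.3316, 0.3740)
P(in A after 4 steps) = 0.3316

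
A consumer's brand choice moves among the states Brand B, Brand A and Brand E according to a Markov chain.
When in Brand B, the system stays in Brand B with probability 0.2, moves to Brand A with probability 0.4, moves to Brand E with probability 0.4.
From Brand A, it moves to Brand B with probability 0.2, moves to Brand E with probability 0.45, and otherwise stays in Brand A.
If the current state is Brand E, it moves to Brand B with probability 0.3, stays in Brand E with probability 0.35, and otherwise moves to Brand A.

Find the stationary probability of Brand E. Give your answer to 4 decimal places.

0.3982

Let the stationary distribution be π with π = πP and π_1 + π_2 + π_3 = 1.
π_1 = 0.2·π_1 + 0.2·π_2 + 0.3·π_3
π_2 = 0.4·π_1 + 0.35·π_2 + 0.35·π_3
Solving with the normalization constraint gives π = (0.2398, 0.3620, 0.3982).
So the stationary probability of Brand E is 0.3982.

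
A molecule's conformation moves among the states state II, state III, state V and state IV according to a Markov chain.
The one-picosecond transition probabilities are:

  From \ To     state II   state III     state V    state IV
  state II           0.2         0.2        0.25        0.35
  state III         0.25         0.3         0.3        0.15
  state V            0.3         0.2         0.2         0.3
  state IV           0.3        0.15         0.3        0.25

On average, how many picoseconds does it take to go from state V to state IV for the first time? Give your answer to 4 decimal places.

3.5740

Let t(s) be the expected number of picoseconds to first reach state IV from state s, with t(state IV) = 0. Conditioning on the first picosecond:
t(state II) = 1 + 0.2·t(state II) + 0.2·t(state III) + 0.25·t(state V)
t(state III) = 1 + 0.25·t(state II) + 0.3·t(state III) + 0.3·t(state V)
t(state V) = 1 + 0.3·t(state II) + 0.2·t(state III) + 0.2·t(state V)
Solving: t(state II) = 3.4116, t(state III) = 4.1787, t(state V) = 3.5740.
Expected picoseconds from state V to state IV: 3.5740.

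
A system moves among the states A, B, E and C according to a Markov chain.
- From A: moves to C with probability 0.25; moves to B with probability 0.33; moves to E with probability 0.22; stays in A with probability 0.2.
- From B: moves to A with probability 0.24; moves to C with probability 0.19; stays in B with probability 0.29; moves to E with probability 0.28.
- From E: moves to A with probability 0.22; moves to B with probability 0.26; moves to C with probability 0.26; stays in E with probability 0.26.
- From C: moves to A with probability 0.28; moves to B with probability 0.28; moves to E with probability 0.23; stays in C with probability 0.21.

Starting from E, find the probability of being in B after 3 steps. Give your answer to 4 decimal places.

0.2897

Propagate the distribution vector 3 steps from E.
After 0 steps: (0.0000, 0.0000, 1.0000, 0.0000)
After 1 step: (0.2200, 0.2600, 0.2600, 0.2600)
After 2 steps: (0.2364, 0.2884, 0.2486, 0.2266)
After 3 steps: (0.2346, 0.2897, 0.2495, 0.2261)
P(in B after 3 steps) = 0.2897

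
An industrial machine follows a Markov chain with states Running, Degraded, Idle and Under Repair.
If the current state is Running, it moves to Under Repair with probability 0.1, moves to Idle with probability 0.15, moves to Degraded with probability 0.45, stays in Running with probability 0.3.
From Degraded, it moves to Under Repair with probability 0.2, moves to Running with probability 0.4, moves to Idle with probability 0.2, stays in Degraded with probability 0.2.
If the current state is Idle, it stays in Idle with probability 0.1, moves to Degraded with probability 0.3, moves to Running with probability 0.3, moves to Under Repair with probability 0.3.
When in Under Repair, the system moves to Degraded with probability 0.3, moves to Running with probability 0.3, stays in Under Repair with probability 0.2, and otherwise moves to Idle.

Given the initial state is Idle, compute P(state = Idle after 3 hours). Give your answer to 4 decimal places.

0.1660

Propagate the distribution vector 3 hours from Idle.
After 0 hours: (0.0000, 0.0000, 1.0000, 0.0000)
After 1 hour: (0.3000, 0.3000, 0.1000, 0.3000)
After 2 hours: (0.3300, 0.3150, 0.1750, 0.1800)
After 3 hours: (0.3315, 0.3180, 0.1660, 0.1845)
P(in Idle after 3 hours) = 0.1660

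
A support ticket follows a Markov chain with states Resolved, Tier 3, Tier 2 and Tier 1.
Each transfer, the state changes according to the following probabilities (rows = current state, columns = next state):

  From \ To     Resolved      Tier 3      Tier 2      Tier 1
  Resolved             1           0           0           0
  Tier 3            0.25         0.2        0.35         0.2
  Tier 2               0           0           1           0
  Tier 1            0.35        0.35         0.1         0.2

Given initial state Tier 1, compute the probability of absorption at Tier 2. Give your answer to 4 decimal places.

Let h(s) be the probability of absorption at Tier 2 starting from transient state s. Then h(Tier 2) = 1 and h(Resolved) = 0. By first-step analysis:
h(Tier 3) = 0.25·0 + 0.2·h(Tier 3) + 0.35·1 + 0.2·h(Tier 1)
h(Tier 1) = 0.35·0 + 0.35·h(Tier 3) + 0.1·1 + 0.2·h(Tier 1)
Solving: h(Tier 3) = 0.5263, h(Tier 1) = 0.3553.
Starting from Tier 1, the probability is 0.3553.

0.3553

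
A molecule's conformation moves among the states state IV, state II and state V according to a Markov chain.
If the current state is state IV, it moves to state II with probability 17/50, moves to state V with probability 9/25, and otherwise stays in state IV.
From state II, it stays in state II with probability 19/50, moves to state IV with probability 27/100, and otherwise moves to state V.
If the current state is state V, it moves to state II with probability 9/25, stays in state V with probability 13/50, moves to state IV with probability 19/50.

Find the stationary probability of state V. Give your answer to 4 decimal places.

0.3240

Let the stationary distribution be π with π = πP and π_1 + π_2 + π_3 = 1.
π_1 = 0.3·π_1 + 0.27·π_2 + 0.38·π_3
π_2 = 0.34·π_1 + 0.38·π_2 + 0.36·π_3
Solving with the normalization constraint gives π = (0.3151, 0.3609, 0.3240).
So the stationary probability of state V is 0.3240.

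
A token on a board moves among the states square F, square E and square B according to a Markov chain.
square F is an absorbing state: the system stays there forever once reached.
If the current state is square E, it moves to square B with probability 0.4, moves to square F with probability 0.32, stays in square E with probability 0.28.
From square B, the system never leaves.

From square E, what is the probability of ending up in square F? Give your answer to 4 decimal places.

0.4444

Let h(s) be the probability of absorption at square F starting from transient state s. Then h(square F) = 1 and h(square B) = 0. By first-step analysis:
h(square E) = 0.32·1 + 0.28·h(square E) + 0.4·0
Solving: h(square E) = 0.4444.
Starting from square E, the probability is 0.4444.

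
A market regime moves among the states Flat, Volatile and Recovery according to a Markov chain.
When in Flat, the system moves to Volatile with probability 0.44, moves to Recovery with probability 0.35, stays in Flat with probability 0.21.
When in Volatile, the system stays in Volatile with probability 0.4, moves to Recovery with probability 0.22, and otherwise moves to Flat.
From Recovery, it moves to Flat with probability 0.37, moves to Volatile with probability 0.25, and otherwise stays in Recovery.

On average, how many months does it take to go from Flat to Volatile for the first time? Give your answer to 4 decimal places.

2.6922

Let t(s) be the expected number of months to first reach Volatile from state s, with t(Volatile) = 0. Conditioning on the first month:
t(Flat) = 1 + 0.21·t(Flat) + 0.35·t(Recovery)
t(Recovery) = 1 + 0.37·t(Flat) + 0.38·t(Recovery)
Solving: t(Flat) = 2.6922, t(Recovery) = 3.2195.
Expected months from Flat to Volatile: 2.6922.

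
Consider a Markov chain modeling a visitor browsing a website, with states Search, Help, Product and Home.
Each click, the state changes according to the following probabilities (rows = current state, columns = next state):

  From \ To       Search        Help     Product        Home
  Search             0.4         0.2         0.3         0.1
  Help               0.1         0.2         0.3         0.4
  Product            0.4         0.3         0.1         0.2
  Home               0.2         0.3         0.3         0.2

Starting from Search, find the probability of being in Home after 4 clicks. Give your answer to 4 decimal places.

0.2200

Propagate the distribution vector 4 clicks from Search.
After 0 clicks: (1.0000, 0.0000, 0.0000, 0.0000)
After 1 click: (0.4000, 0.2000, 0.3000, 0.1000)
After 2 clicks: (0.3200, 0.2400, 0.2400, 0.2000)
After 3 clicks: (0.2880, 0.2440, 0.2520, 0.2160)
After 4 clicks: (0.2836, 0.2468, 0.2496, 0.2200)
P(in Home after 4 clicks) = 0.2200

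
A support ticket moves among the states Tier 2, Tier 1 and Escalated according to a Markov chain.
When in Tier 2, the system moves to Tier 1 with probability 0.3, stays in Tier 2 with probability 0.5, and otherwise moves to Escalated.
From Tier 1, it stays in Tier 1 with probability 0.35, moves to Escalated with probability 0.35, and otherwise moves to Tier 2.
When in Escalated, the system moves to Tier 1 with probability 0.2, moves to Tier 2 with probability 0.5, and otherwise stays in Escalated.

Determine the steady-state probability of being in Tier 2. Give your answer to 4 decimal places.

0.4425

Let the stationary distribution be π with π = πP and π_1 + π_2 + π_3 = 1.
π_1 = 0.5·π_1 + 0.3·π_2 + 0.5·π_3
π_2 = 0.3·π_1 + 0.35·π_2 + 0.2·π_3
Solving with the normalization constraint gives π = (0.4425, 0.2874, 0.2701).
So the stationary probability of Tier 2 is 0.4425.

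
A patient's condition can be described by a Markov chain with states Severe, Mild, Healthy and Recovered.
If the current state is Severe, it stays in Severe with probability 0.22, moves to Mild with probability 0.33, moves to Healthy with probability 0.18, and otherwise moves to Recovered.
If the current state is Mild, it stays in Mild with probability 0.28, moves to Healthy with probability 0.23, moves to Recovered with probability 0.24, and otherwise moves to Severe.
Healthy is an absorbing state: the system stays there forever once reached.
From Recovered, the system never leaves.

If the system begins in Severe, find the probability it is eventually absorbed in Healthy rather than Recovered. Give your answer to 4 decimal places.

0.4289

Let h(s) be the probability of absorption at Healthy starting from transient state s. Then h(Healthy) = 1 and h(Recovered) = 0. By first-step analysis:
h(Severe) = 0.22·h(Severe) + 0.33·h(Mild) + 0.18·1 + 0.27·0
h(Mild) = 0.25·h(Severe) + 0.28·h(Mild) + 0.23·1 + 0.24·0
Solving: h(Severe) = 0.4289, h(Mild) = 0.4684.
Starting from Severe, the probability is 0.4289.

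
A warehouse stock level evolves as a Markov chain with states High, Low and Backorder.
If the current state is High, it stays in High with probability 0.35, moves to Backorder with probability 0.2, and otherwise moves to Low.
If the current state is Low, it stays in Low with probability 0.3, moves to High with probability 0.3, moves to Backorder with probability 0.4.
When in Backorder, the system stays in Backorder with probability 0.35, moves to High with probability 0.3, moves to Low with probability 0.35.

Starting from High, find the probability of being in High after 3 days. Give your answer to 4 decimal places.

0.3159

Propagate the distribution vector 3 days from High.
After 0 days: (1.0000, 0.0000, 0.0000)
After 1 day: (0.3500, 0.4500, 0.2000)
After 2 days: (0.3175, 0.3625, 0.3200)
After 3 days: (0.3159, 0.3636, 0.3205)
P(in High after 3 days) = 0.3159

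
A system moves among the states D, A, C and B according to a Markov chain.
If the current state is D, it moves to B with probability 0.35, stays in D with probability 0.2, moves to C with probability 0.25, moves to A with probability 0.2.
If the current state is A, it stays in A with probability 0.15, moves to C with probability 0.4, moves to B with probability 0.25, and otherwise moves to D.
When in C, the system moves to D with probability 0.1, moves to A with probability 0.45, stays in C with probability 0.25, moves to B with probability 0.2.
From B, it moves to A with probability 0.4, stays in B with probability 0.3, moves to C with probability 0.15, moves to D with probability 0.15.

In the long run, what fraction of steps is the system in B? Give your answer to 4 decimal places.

Let the stationary distribution be π with π = πP and π_1 + π_2 + π_3 + π_4 = 1.
π_1 = 0.2·π_1 + 0.2·π_2 + 0.1·π_3 + 0.15·π_4
π_2 = 0.2·π_1 + 0.15·π_2 + 0.45·π_3 + 0.4·π_4
π_3 = 0.25·π_1 + 0.4·π_2 + 0.25·π_3 + 0.15·π_4
Solving with the normalization constraint gives π = (0.1598, 0.3052, 0.2692, 0.2658).
So the stationary probability of B is 0.2658.

0.2658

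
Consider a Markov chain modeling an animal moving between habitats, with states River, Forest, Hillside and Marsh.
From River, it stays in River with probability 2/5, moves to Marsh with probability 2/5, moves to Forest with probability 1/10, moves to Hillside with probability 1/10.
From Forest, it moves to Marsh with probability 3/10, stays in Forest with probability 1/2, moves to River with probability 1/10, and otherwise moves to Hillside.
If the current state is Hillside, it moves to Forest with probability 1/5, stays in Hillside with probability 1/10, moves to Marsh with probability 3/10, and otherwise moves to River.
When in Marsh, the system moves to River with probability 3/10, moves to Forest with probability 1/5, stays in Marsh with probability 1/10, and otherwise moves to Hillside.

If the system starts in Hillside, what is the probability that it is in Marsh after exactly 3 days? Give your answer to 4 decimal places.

Propagate the distribution vector 3 days from Hillside.
After 0 days: (0.0000, 0.0000, 1.0000, 0.0000)
After 1 day: (0.4000, 0.2000, 0.1000, 0.3000)
After 2 days: (0.3100, 0.2200, 0.1900, 0.2800)
After 3 days: (0.3060, 0.2350, 0.1840, 0.2750)
P(in Marsh after 3 days) = 0.2750

0.2750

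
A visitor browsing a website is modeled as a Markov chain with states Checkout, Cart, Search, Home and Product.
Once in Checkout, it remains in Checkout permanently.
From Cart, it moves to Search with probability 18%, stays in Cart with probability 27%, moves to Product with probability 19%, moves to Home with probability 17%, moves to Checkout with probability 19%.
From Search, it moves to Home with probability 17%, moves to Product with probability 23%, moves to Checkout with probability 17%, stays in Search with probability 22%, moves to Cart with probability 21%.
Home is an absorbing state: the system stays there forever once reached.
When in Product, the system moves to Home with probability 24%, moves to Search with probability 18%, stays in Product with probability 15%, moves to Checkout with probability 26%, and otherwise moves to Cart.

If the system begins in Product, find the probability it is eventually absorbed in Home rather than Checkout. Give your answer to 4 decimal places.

Let h(s) be the probability of absorption at Home starting from transient state s. Then h(Home) = 1 and h(Checkout) = 0. By first-step analysis:
h(Cart) = 0.19·0 + 0.27·h(Cart) + 0.18·h(Search) + 0.17·1 + 0.19·h(Product)
h(Search) = 0.17·0 + 0.21·h(Cart) + 0.22·h(Search) + 0.17·1 + 0.23·h(Product)
h(Product) = 0.26·0 + 0.17·h(Cart) + 0.18·h(Search) + 0.24·1 + 0.15·h(Product)
Solving: h(Cart) = 0.4788, h(Search) = 0.4889, h(Product) = 0.4816.
Starting from Product, the probability is 0.4816.

0.4816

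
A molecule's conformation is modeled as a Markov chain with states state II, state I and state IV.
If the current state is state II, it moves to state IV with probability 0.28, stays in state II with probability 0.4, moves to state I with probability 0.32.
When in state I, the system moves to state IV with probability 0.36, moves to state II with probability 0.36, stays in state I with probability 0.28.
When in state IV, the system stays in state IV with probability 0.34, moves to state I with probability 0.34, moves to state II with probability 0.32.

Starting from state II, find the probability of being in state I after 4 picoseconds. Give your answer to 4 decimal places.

0.3139

Propagate the distribution vector 4 picoseconds from state II.
After 0 picoseconds: (1.0000, 0.0000, 0.0000)
After 1 picosecond: (0.4000, 0.3200, 0.2800)
After 2 picoseconds: (0.3648, 0.3128, 0.3224)
After 3 picoseconds: (0.3617, 0.3139, 0.3244)
After 4 picoseconds: (0.3615, 0.3139, 0.3246)
P(in state I after 4 picoseconds) = 0.3139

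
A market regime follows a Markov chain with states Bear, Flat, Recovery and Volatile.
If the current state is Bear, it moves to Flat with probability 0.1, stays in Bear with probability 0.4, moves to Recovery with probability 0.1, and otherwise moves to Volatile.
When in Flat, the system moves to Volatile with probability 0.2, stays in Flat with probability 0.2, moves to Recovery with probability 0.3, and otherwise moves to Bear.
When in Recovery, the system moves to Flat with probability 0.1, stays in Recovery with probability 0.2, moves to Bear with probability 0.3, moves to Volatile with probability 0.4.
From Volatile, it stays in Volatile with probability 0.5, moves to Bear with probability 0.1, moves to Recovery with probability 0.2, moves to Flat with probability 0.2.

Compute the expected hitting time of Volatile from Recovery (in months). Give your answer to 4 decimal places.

2.6471

Let t(s) be the expected number of months to first reach Volatile from state s, with t(Volatile) = 0. Conditioning on the first month:
t(Bear) = 1 + 0.4·t(Bear) + 0.1·t(Flat) + 0.1·t(Recovery)
t(Flat) = 1 + 0.3·t(Bear) + 0.2·t(Flat) + 0.3·t(Recovery)
t(Recovery) = 1 + 0.3·t(Bear) + 0.1·t(Flat) + 0.2·t(Recovery)
Solving: t(Bear) = 2.6471, t(Flat) = 3.2353, t(Recovery) = 2.6471.
Expected months from Recovery to Volatile: 2.6471.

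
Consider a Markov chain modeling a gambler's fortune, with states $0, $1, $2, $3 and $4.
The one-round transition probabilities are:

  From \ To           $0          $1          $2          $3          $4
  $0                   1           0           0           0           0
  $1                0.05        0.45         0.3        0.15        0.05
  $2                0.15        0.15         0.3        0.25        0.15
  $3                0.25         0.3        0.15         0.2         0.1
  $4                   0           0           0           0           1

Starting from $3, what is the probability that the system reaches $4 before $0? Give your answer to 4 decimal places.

Let h(s) be the probability of absorption at $4 starting from transient state s. Then h($4) = 1 and h($0) = 0. By first-step analysis:
h($1) = 0.05·0 + 0.45·h($1) + 0.3·h($2) + 0.15·h($3) + 0.05·1
h($2) = 0.15·0 + 0.15·h($1) + 0.3·h($2) + 0.25·h($3) + 0.15·1
h($3) = 0.25·0 + 0.3·h($1) + 0.15·h($2) + 0.2·h($3) + 0.1·1
Solving: h($1) = 0.4304, h($2) = 0.4381, h($3) = 0.3686.
Starting from $3, the probability is 0.3686.

0.3686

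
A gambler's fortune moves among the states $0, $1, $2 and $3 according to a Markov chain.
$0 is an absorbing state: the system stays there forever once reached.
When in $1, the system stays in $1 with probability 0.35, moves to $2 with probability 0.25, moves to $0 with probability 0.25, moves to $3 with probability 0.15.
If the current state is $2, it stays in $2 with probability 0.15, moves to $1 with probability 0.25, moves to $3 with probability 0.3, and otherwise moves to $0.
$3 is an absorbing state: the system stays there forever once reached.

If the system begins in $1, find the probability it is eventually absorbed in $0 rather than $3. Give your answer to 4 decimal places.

Let h(s) be the probability of absorption at $0 starting from transient state s. Then h($0) = 1 and h($3) = 0. By first-step analysis:
h($1) = 0.25·1 + 0.35·h($1) + 0.25·h($2) + 0.15·0
h($2) = 0.3·1 + 0.25·h($1) + 0.15·h($2) + 0.3·0
Solving: h($1) = 0.5867, h($2) = 0.5255.
Starting from $1, the probability is 0.5867.

0.5867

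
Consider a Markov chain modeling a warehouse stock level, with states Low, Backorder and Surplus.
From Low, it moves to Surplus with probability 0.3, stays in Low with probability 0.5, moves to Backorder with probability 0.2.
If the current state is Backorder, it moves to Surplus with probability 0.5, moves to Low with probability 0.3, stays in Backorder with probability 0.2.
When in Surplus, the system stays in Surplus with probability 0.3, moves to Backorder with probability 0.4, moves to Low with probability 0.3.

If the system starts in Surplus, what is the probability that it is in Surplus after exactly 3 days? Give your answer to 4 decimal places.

0.3520

Propagate the distribution vector 3 days from Surplus.
After 0 days: (0.0000, 0.0000, 1.0000)
After 1 day: (0.3000, 0.4000, 0.3000)
After 2 days: (0.3600, 0.2600, 0.3800)
After 3 days: (0.3720, 0.2760, 0.3520)
P(in Surplus after 3 days) = 0.3520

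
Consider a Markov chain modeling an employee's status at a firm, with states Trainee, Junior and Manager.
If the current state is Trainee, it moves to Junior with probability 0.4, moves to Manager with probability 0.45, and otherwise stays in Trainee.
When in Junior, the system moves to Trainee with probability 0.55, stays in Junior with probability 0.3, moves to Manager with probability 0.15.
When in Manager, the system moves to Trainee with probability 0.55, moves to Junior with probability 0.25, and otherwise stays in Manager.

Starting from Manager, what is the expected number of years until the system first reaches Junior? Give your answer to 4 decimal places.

3.2370

Let t(s) be the expected number of years to first reach Junior from state s, with t(Junior) = 0. Conditioning on the first year:
t(Trainee) = 1 + 0.15·t(Trainee) + 0.45·t(Manager)
t(Manager) = 1 + 0.55·t(Trainee) + 0.2·t(Manager)
Solving: t(Trainee) = 2.8902, t(Manager) = 3.2370.
Expected years from Manager to Junior: 3.2370.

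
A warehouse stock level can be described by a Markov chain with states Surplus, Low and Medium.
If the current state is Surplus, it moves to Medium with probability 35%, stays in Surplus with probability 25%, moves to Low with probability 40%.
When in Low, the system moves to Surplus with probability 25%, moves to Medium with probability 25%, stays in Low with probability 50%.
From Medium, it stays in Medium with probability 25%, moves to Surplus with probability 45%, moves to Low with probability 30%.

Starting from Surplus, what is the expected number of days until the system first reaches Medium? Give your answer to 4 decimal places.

Let t(s) be the expected number of days to first reach Medium from state s, with t(Medium) = 0. Conditioning on the first day:
t(Surplus) = 1 + 0.25·t(Surplus) + 0.4·t(Low)
t(Low) = 1 + 0.25·t(Surplus) + 0.5·t(Low)
Solving: t(Surplus) = 3.2727, t(Low) = 3.6364.
Expected days from Surplus to Medium: 3.2727.

3.2727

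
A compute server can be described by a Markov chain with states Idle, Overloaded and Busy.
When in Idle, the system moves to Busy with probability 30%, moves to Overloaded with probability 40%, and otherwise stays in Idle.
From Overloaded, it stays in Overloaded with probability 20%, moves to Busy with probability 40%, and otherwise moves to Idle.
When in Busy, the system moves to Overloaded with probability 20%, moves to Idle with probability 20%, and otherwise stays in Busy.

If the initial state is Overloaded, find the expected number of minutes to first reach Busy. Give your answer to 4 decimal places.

Let t(s) be the expected number of minutes to first reach Busy from state s, with t(Busy) = 0. Conditioning on the first minute:
t(Idle) = 1 + 0.3·t(Idle) + 0.4·t(Overloaded)
t(Overloaded) = 1 + 0.4·t(Idle) + 0.2·t(Overloaded)
Solving: t(Idle) = 3.0000, t(Overloaded) = 2.7500.
Expected minutes from Overloaded to Busy: 2.7500.

2.7500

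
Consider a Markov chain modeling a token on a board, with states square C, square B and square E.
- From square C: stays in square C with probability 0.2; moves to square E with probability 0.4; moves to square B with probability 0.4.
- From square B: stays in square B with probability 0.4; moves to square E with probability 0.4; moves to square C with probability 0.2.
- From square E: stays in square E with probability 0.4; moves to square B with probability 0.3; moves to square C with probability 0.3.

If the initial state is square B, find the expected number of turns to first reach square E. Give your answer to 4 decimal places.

Let t(s) be the expected number of turns to first reach square E from state s, with t(square E) = 0. Conditioning on the first turn:
t(square C) = 1 + 0.2·t(square C) + 0.4·t(square B)
t(square B) = 1 + 0.2·t(square C) + 0.4·t(square B)
Solving: t(square C) = 2.5000, t(square B) = 2.5000.
Expected turns from square B to square E: 2.5000.

2.5000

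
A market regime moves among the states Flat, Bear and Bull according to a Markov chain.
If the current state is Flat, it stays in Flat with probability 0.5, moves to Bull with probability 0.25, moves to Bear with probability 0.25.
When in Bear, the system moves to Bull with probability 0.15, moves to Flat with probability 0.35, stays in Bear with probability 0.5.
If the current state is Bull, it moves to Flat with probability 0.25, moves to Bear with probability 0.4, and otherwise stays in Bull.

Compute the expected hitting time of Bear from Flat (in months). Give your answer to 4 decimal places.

3.4286

Let t(s) be the expected number of months to first reach Bear from state s, with t(Bear) = 0. Conditioning on the first month:
t(Flat) = 1 + 0.5·t(Flat) + 0.25·t(Bull)
t(Bull) = 1 + 0.25·t(Flat) + 0.35·t(Bull)
Solving: t(Flat) = 3.4286, t(Bull) = 2.8571.
Expected months from Flat to Bear: 3.4286.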